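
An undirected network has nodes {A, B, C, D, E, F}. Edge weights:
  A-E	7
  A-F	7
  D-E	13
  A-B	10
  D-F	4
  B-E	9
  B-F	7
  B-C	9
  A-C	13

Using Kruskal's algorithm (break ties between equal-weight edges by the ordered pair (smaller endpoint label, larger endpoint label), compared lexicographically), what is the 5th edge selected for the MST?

B-C

Sort edges by weight, then run Kruskal:
D-F (4): add. Components now {A} {B} {C} {D,F} {E}
A-E (7): add. Components now {A,E} {B} {C} {D,F}
A-F (7): add. Components now {A,D,E,F} {B} {C}
B-F (7): add. Components now {A,B,D,E,F} {C}
B-C (9): add. Components now {A,B,C,D,E,F}
The 5th edge added is B-C.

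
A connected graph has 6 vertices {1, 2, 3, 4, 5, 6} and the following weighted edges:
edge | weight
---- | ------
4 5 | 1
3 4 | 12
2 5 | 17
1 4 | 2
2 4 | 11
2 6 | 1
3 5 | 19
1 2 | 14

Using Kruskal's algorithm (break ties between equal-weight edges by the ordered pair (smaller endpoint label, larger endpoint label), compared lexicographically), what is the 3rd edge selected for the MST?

1-4

Sort edges by weight, then run Kruskal:
2 6 (1): add — endpoints in different components.
4 5 (1): add — endpoints in different components.
1 4 (2): add — endpoints in different components.
2 4 (11): add — endpoints in different components.
3 4 (12): add — endpoints in different components.
The 3rd edge added is 1 4.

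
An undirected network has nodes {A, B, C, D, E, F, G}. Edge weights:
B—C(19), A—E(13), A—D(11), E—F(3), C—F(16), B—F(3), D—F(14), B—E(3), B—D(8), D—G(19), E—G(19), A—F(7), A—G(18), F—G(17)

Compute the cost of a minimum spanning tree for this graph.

54

Prim, starting at F.
Step 1: frontier [B—F 3, E—F 3, A—F 7, D—F 14, C—F 16, F—G 17] → take B—F (3); add B.
Step 2: frontier [B—E 3, B—D 8, B—C 19, E—F 3, A—F 7, D—F 14, C—F 16, F—G 17] → take B—E (3); add E.
Step 3: frontier [B—D 8, B—C 19, A—E 13, E—G 19, A—F 7, D—F 14, C—F 16, F—G 17] → take A—F (7); add A.
Step 4: frontier [A—D 11, A—G 18, B—D 8, B—C 19, E—G 19, D—F 14, C—F 16, F—G 17] → take B—D (8); add D.
Step 5: frontier [A—G 18, B—C 19, D—G 19, E—G 19, C—F 16, F—G 17] → take C—F (16); add C.
Step 6: frontier [A—G 18, D—G 19, E—G 19, F—G 17] → take F—G (17); add G.
MST edges: B—F, B—E, A—F, B—D, C—F, F—G; total weight 3+3+7+8+16+17 = 54.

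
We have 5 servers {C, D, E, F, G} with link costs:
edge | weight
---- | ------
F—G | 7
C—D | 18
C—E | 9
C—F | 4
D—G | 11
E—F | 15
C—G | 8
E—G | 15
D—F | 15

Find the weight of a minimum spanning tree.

31

Prim, starting at G.
Step 1: frontier [F—G 7, C—G 8, D—G 11, E—G 15] → take F—G (7); add F.
Step 2: frontier [C—F 4, D—F 15, E—F 15, C—G 8, D—G 11, E—G 15] → take C—F (4); add C.
Step 3: frontier [C—E 9, C—D 18, D—F 15, E—F 15, D—G 11, E—G 15] → take C—E (9); add E.
Step 4: frontier [C—D 18, D—F 15, D—G 11] → take D—G (11); add D.
MST edges: F—G, C—F, C—E, D—G; total weight 7+4+9+11 = 31.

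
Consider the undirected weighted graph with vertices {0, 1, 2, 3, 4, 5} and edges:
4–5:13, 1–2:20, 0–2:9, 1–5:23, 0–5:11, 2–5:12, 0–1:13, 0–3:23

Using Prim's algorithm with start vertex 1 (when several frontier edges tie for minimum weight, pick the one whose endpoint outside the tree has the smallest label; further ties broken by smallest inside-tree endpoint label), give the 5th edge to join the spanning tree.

0-3

Grow the tree from 1 using Prim:
Step 1: frontier [0–1 13, 1–2 20, 1–5 23] → take 0–1 (13); add 0.
Step 2: frontier [0–2 9, 0–5 11, 0–3 23, 1–2 20, 1–5 23] → take 0–2 (9); add 2.
Step 3: frontier [0–5 11, 0–3 23, 1–5 23, 2–5 12] → take 0–5 (11); add 5.
Step 4: frontier [0–3 23, 4–5 13] → take 4–5 (13); add 4.
Step 5: frontier [0–3 23] → take 0–3 (23); add 3.
The 5th edge added is 0–3.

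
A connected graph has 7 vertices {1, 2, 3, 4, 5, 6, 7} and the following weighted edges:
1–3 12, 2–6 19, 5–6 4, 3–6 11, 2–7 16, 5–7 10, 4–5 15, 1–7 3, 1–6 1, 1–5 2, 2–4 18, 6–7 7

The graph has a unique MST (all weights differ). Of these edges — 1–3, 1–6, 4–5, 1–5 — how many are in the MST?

3

Kruskal: consider edges lightest-first.
1–6 (1): add. Components now {1,6} {2} {3} {4} {5} {7}
1–5 (2): add. Components now {1,5,6} {2} {3} {4} {7}
1–7 (3): add. Components now {1,5,6,7} {2} {3} {4}
5–6 (4): skip — 5 and 6 already connected.
6–7 (7): skip — 6 and 7 already connected.
5–7 (10): skip — 5 and 7 already connected.
3–6 (11): add. Components now {1,3,5,6,7} {2} {4}
1–3 (12): skip — 1 and 3 already connected.
4–5 (15): add. Components now {1,3,4,5,6,7} {2}
2–7 (16): add. Components now {1,2,3,4,5,6,7}
MST edge set: {1–6, 1–5, 1–7, 3–6, 4–5, 2–7}.
Of the listed edges, {1–6, 4–5, 1–5} are in the MST → 3.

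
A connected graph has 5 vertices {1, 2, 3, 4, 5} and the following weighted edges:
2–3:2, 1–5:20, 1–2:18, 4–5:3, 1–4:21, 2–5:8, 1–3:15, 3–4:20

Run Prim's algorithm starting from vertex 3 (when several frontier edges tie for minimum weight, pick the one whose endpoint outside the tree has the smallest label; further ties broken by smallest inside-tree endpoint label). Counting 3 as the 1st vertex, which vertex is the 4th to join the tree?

4

Prim's algorithm from 3:
Step 1: cheapest edge leaving the tree is 2–3 (2); add 2.
Step 2: cheapest edge leaving the tree is 2–5 (8); add 5.
Step 3: cheapest edge leaving the tree is 4–5 (3); add 4.
Step 4: cheapest edge leaving the tree is 1–3 (15); add 1.
Vertex order: 3, 2, 5, 4, 1. The 4th vertex is 4.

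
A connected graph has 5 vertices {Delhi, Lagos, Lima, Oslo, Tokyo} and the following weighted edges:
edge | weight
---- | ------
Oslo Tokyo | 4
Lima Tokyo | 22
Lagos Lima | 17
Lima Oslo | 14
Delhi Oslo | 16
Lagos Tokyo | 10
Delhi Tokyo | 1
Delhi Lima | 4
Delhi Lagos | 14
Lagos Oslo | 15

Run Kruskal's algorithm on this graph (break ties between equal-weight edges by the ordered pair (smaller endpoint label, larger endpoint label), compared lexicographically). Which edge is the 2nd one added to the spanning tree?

Delhi-Lima

Kruskal's algorithm — process edges by increasing weight (ties by edge label):
Delhi Tokyo (1): add. Components now {Lima} {Lagos} {Delhi,Tokyo} {Oslo}
Delhi Lima (4): add. Components now {Delhi,Lima,Tokyo} {Lagos} {Oslo}
Oslo Tokyo (4): add. Components now {Delhi,Lima,Oslo,Tokyo} {Lagos}
Lagos Tokyo (10): add. Components now {Delhi,Lagos,Lima,Oslo,Tokyo}
The 2nd edge added is Delhi Lima.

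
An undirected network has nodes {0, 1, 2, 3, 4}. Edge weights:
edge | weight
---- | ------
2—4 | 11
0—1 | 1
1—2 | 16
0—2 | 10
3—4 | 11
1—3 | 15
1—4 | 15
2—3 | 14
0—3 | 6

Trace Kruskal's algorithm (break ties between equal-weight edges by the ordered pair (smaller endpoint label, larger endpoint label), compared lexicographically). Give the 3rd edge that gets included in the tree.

Sort edges by weight, then run Kruskal:
0—1 (1): add. Components now {0,1} {2} {3} {4}
0—3 (6): add. Components now {0,1,3} {2} {4}
0—2 (10): add. Components now {0,1,2,3} {4}
2—4 (11): add. Components now {0,1,2,3,4}
The 3rd edge added is 0—2.

0-2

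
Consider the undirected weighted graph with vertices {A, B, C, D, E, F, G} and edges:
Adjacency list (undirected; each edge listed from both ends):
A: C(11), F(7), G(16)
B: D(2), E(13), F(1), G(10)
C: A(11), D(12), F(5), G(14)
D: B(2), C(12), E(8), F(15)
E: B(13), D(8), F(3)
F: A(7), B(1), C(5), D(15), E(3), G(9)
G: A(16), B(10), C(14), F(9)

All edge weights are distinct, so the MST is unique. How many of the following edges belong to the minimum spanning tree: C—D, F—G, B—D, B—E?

2

Sort edges by weight, then run Kruskal:
B—F (1): add. Components now {A} {B,F} {C} {D} {E} {G}
B—D (2): add. Components now {A} {B,D,F} {C} {E} {G}
E—F (3): add. Components now {A} {B,D,E,F} {C} {G}
C—F (5): add. Components now {A} {B,C,D,E,F} {G}
A—F (7): add. Components now {A,B,C,D,E,F} {G}
D—E (8): skip — D and E already connected.
F—G (9): add. Components now {A,B,C,D,E,F,G}
MST edge set: {B—F, B—D, E—F, C—F, A—F, F—G}.
Of the listed edges, {F—G, B—D} are in the MST → 2.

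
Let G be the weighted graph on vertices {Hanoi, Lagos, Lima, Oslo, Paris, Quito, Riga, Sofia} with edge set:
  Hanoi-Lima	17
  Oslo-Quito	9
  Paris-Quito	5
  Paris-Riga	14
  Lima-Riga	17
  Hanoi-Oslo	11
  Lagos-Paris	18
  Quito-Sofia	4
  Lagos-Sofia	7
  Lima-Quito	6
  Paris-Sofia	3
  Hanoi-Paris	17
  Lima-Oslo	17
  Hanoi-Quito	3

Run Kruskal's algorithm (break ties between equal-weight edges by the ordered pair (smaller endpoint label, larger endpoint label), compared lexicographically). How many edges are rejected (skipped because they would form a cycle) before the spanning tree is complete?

2

Kruskal: consider edges lightest-first.
Hanoi-Quito (3): add — endpoints in different components.
Paris-Sofia (3): add — endpoints in different components.
Quito-Sofia (4): add — endpoints in different components.
Paris-Quito (5): skip — Quito and Paris already connected.
Lima-Quito (6): add — endpoints in different components.
Lagos-Sofia (7): add — endpoints in different components.
Oslo-Quito (9): add — endpoints in different components.
Hanoi-Oslo (11): skip — Oslo and Hanoi already connected.
Paris-Riga (14): add — endpoints in different components.
Edges rejected before the tree was complete: 2.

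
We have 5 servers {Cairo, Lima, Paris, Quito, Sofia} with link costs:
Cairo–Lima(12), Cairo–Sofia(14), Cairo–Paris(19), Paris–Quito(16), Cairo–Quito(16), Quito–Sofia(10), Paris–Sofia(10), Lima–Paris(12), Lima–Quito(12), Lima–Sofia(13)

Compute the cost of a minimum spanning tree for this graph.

44

Prim's algorithm from Paris:
Step 1: cheapest edge leaving the tree is Paris–Sofia (10); add Sofia.
Step 2: cheapest edge leaving the tree is Quito–Sofia (10); add Quito.
Step 3: cheapest edge leaving the tree is Lima–Paris (12); add Lima.
Step 4: cheapest edge leaving the tree is Cairo–Lima (12); add Cairo.
MST edges: Paris–Sofia, Quito–Sofia, Lima–Paris, Cairo–Lima; total weight 10+10+12+12 = 44.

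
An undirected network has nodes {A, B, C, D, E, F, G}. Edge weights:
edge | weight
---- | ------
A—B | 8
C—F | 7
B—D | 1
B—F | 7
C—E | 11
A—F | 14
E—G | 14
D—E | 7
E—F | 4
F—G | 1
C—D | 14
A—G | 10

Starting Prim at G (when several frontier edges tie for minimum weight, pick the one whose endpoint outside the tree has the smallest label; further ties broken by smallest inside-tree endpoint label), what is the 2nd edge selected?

E-F

Prim's algorithm from G:
Step 1: cheapest edge leaving the tree is F—G (1); add F.
Step 2: cheapest edge leaving the tree is E—F (4); add E.
Step 3: cheapest edge leaving the tree is B—F (7); add B.
Step 4: cheapest edge leaving the tree is B—D (1); add D.
Step 5: cheapest edge leaving the tree is C—F (7); add C.
Step 6: cheapest edge leaving the tree is A—B (8); add A.
The 2nd edge added is E—F.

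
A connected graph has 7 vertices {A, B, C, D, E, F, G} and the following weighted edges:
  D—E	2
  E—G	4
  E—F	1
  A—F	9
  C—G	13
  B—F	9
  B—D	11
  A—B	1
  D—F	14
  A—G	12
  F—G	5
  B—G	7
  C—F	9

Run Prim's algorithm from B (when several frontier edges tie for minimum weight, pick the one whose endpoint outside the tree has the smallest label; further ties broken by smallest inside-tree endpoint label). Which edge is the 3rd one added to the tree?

Grow the tree from B using Prim:
Step 1: frontier [A—B 1, B—G 7, B—F 9, B—D 11] → take A—B (1); add A.
Step 2: frontier [A—F 9, A—G 12, B—G 7, B—F 9, B—D 11] → take B—G (7); add G.
Step 3: frontier [A—F 9, B—F 9, B—D 11, E—G 4, F—G 5, C—G 13] → take E—G (4); add E.
Step 4: frontier [A—F 9, B—F 9, B—D 11, E—F 1, D—E 2, F—G 5, C—G 13] → take E—F (1); add F.
Step 5: frontier [B—D 11, D—E 2, C—F 9, D—F 14, C—G 13] → take D—E (2); add D.
Step 6: frontier [C—F 9, C—G 13] → take C—F (9); add C.
The 3rd edge added is E—G.

E-G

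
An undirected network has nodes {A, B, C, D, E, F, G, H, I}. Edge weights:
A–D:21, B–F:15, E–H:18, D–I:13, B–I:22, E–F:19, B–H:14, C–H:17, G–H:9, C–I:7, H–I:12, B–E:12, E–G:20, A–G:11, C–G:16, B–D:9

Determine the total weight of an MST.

Kruskal: consider edges lightest-first.
C–I (7): add — endpoints in different components.
B–D (9): add — endpoints in different components.
G–H (9): add — endpoints in different components.
A–G (11): add — endpoints in different components.
B–E (12): add — endpoints in different components.
H–I (12): add — endpoints in different components.
D–I (13): add — endpoints in different components.
B–H (14): skip — B and H already connected.
B–F (15): add — endpoints in different components.
MST edges: C–I, B–D, G–H, A–G, B–E, H–I, D–I, B–F; total weight 7+9+9+11+12+12+13+15 = 88.

88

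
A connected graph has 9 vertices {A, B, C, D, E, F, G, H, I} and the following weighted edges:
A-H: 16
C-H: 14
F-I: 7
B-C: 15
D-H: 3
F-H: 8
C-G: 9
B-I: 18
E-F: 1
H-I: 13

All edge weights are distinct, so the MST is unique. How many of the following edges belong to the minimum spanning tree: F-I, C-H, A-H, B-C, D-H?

5

Kruskal's algorithm — process edges by increasing weight (ties by edge label):
E-F (1): add — endpoints in different components.
D-H (3): add — endpoints in different components.
F-I (7): add — endpoints in different components.
F-H (8): add — endpoints in different components.
C-G (9): add — endpoints in different components.
H-I (13): skip — H and I already connected.
C-H (14): add — endpoints in different components.
B-C (15): add — endpoints in different components.
A-H (16): add — endpoints in different components.
MST edge set: {E-F, D-H, F-I, F-H, C-G, C-H, B-C, A-H}.
Of the listed edges, {F-I, C-H, A-H, B-C, D-H} are in the MST → 5.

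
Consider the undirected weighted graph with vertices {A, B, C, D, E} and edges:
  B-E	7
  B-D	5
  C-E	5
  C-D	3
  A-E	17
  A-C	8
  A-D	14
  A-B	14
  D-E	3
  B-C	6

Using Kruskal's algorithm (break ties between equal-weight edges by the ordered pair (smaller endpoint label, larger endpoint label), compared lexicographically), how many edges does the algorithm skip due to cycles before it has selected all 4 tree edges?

Kruskal: consider edges lightest-first.
C-D (3): add — endpoints in different components.
D-E (3): add — endpoints in different components.
B-D (5): add — endpoints in different components.
C-E (5): skip — C and E already connected.
B-C (6): skip — B and C already connected.
B-E (7): skip — B and E already connected.
A-C (8): add — endpoints in different components.
Edges rejected before the tree was complete: 3.

3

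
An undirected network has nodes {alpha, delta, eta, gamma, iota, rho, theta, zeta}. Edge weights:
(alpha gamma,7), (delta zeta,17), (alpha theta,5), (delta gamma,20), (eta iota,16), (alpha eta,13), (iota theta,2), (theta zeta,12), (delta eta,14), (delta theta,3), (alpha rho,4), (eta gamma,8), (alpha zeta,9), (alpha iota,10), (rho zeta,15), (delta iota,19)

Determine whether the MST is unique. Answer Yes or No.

Yes

Kruskal's algorithm — process edges by increasing weight (ties by edge label):
iota theta (2): add — endpoints in different components.
delta theta (3): add — endpoints in different components.
alpha rho (4): add — endpoints in different components.
alpha theta (5): add — endpoints in different components.
alpha gamma (7): add — endpoints in different components.
eta gamma (8): add — endpoints in different components.
alpha zeta (9): add — endpoints in different components.
Every non-tree edge has weight strictly greater than the heaviest edge on the tree path between its endpoints, so the MST is unique.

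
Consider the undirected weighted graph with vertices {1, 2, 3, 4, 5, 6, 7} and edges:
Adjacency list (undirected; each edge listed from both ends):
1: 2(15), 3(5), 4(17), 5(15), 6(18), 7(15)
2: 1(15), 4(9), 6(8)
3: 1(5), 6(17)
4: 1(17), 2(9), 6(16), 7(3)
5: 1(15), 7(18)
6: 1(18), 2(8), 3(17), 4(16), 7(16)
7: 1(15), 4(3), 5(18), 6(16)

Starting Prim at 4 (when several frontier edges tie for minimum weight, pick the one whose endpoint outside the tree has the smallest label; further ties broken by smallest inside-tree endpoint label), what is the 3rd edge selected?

2-6

Prim, starting at 4.
Step 1: cheapest edge leaving the tree is 4–7 (3); add 7.
Step 2: cheapest edge leaving the tree is 2–4 (9); add 2.
Step 3: cheapest edge leaving the tree is 2–6 (8); add 6.
Step 4: cheapest edge leaving the tree is 1–2 (15); add 1.
Step 5: cheapest edge leaving the tree is 1–3 (5); add 3.
Step 6: cheapest edge leaving the tree is 1–5 (15); add 5.
The 3rd edge added is 2–6.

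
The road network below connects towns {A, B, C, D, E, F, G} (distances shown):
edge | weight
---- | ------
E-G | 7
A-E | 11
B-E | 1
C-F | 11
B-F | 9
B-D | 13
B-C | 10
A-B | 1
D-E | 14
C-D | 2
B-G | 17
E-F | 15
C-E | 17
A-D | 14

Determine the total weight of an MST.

Sort edges by weight, then run Kruskal:
A-B (1): add — endpoints in different components.
B-E (1): add — endpoints in different components.
C-D (2): add — endpoints in different components.
E-G (7): add — endpoints in different components.
B-F (9): add — endpoints in different components.
B-C (10): add — endpoints in different components.
MST edges: A-B, B-E, C-D, E-G, B-F, B-C; total weight 1+1+2+7+9+10 = 30.

30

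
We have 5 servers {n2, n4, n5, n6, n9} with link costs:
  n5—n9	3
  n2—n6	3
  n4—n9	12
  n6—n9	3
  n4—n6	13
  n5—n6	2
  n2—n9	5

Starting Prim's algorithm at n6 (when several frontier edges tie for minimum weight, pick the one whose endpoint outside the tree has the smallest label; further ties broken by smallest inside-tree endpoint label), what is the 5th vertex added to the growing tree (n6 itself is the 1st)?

Grow the tree from n6 using Prim:
Step 1: cheapest edge leaving the tree is n5—n6 (2); add n5.
Step 2: cheapest edge leaving the tree is n2—n6 (3); add n2.
Step 3: cheapest edge leaving the tree is n5—n9 (3); add n9.
Step 4: cheapest edge leaving the tree is n4—n9 (12); add n4.
Vertex order: n6, n5, n2, n9, n4. The 5th vertex is n4.

n4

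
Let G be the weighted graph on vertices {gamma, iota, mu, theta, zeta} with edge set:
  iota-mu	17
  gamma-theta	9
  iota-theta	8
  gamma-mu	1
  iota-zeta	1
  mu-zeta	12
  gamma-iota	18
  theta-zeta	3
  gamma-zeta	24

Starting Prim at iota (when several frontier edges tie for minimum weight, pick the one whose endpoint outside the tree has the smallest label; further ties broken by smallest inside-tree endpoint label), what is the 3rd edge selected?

Grow the tree from iota using Prim:
Step 1: cheapest edge leaving the tree is iota-zeta (1); add zeta.
Step 2: cheapest edge leaving the tree is theta-zeta (3); add theta.
Step 3: cheapest edge leaving the tree is gamma-theta (9); add gamma.
Step 4: cheapest edge leaving the tree is gamma-mu (1); add mu.
The 3rd edge added is gamma-theta.

gamma-theta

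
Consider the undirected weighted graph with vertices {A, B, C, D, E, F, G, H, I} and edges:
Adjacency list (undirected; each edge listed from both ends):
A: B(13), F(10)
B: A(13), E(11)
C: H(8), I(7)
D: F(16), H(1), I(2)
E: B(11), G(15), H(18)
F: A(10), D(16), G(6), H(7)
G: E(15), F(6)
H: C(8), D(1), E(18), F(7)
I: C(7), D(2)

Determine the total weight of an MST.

57

Prim's algorithm from B:
Step 1: cheapest edge leaving the tree is B-E (11); add E.
Step 2: cheapest edge leaving the tree is A-B (13); add A.
Step 3: cheapest edge leaving the tree is A-F (10); add F.
Step 4: cheapest edge leaving the tree is F-G (6); add G.
Step 5: cheapest edge leaving the tree is F-H (7); add H.
Step 6: cheapest edge leaving the tree is D-H (1); add D.
Step 7: cheapest edge leaving the tree is D-I (2); add I.
Step 8: cheapest edge leaving the tree is C-I (7); add C.
MST edges: B-E, A-B, A-F, F-G, F-H, D-H, D-I, C-I; total weight 11+13+10+6+7+1+2+7 = 57.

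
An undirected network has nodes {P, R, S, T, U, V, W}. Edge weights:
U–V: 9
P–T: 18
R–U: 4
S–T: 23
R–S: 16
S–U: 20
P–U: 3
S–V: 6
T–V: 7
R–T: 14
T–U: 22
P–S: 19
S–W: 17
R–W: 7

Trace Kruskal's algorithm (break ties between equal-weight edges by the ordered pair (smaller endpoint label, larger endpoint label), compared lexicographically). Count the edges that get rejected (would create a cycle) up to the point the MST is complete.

Kruskal's algorithm — process edges by increasing weight (ties by edge label):
P–U (3): add — endpoints in different components.
R–U (4): add — endpoints in different components.
S–V (6): add — endpoints in different components.
R–W (7): add — endpoints in different components.
T–V (7): add — endpoints in different components.
U–V (9): add — endpoints in different components.
Edges rejected before the tree was complete: 0.

0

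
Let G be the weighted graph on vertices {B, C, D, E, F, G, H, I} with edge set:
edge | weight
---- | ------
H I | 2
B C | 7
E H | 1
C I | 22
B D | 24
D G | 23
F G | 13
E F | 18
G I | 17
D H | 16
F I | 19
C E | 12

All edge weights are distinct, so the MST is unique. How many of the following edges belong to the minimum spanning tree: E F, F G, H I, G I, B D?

Kruskal's algorithm — process edges by increasing weight (ties by edge label):
E H (1): add — endpoints in different components.
H I (2): add — endpoints in different components.
B C (7): add — endpoints in different components.
C E (12): add — endpoints in different components.
F G (13): add — endpoints in different components.
D H (16): add — endpoints in different components.
G I (17): add — endpoints in different components.
MST edge set: {E H, H I, B C, C E, F G, D H, G I}.
Of the listed edges, {F G, H I, G I} are in the MST → 3.

3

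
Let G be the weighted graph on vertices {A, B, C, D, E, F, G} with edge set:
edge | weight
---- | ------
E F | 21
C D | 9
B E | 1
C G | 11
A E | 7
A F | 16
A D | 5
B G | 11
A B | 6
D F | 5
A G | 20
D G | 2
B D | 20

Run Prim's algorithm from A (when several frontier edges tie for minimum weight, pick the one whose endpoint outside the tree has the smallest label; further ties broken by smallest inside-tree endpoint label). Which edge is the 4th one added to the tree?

A-B

Prim, starting at A.
Step 1: frontier [A D 5, A B 6, A E 7, A F 16, A G 20] → take A D (5); add D.
Step 2: frontier [A B 6, A E 7, A F 16, A G 20, D G 2, D F 5, C D 9, B D 20] → take D G (2); add G.
Step 3: frontier [A B 6, A E 7, A F 16, D F 5, C D 9, B D 20, B G 11, C G 11] → take D F (5); add F.
Step 4: frontier [A B 6, A E 7, C D 9, B D 20, E F 21, B G 11, C G 11] → take A B (6); add B.
Step 5: frontier [A E 7, B E 1, C D 9, E F 21, C G 11] → take B E (1); add E.
Step 6: frontier [C D 9, C G 11] → take C D (9); add C.
The 4th edge added is A B.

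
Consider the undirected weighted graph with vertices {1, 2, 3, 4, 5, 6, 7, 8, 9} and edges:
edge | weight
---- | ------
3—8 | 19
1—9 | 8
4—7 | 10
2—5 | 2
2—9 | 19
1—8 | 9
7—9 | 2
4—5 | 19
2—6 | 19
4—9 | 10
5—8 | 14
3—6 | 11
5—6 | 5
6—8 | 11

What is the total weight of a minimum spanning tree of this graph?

58

Kruskal's algorithm — process edges by increasing weight (ties by edge label):
2—5 (2): add — endpoints in different components.
7—9 (2): add — endpoints in different components.
5—6 (5): add — endpoints in different components.
1—9 (8): add — endpoints in different components.
1—8 (9): add — endpoints in different components.
4—7 (10): add — endpoints in different components.
4—9 (10): skip — 4 and 9 already connected.
3—6 (11): add — endpoints in different components.
6—8 (11): add — endpoints in different components.
MST edges: 2—5, 7—9, 5—6, 1—9, 1—8, 4—7, 3—6, 6—8; total weight 2+2+5+8+9+10+11+11 = 58.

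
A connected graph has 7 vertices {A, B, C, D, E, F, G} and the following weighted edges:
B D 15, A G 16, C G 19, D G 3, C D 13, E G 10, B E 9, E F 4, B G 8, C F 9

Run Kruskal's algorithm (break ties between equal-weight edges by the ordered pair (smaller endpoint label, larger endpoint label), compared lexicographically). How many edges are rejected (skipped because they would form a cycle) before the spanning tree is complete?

Kruskal: consider edges lightest-first.
D G (3): add. Components now {A} {B} {C} {D,G} {E} {F}
E F (4): add. Components now {A} {B} {C} {D,G} {E,F}
B G (8): add. Components now {A} {B,D,G} {C} {E,F}
B E (9): add. Components now {A} {B,D,E,F,G} {C}
C F (9): add. Components now {A} {B,C,D,E,F,G}
E G (10): skip — E and G already connected.
C D (13): skip — C and D already connected.
B D (15): skip — B and D already connected.
A G (16): add. Components now {A,B,C,D,E,F,G}
Edges rejected before the tree was complete: 3.

3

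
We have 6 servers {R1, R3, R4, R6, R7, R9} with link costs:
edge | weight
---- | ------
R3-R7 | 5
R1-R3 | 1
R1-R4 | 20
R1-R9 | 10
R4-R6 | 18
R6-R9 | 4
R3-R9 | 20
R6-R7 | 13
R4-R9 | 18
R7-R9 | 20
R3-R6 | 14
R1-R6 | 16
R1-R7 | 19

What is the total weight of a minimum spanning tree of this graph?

38

Prim, starting at R7.
Step 1: cheapest edge leaving the tree is R3-R7 (5); add R3.
Step 2: cheapest edge leaving the tree is R1-R3 (1); add R1.
Step 3: cheapest edge leaving the tree is R1-R9 (10); add R9.
Step 4: cheapest edge leaving the tree is R6-R9 (4); add R6.
Step 5: cheapest edge leaving the tree is R4-R6 (18); add R4.
MST edges: R3-R7, R1-R3, R1-R9, R6-R9, R4-R6; total weight 5+1+10+4+18 = 38.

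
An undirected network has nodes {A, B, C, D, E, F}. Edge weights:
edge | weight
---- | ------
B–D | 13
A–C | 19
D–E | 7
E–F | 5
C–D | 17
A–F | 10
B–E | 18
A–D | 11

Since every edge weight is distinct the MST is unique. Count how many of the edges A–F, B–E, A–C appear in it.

Kruskal: consider edges lightest-first.
E–F (5): add — endpoints in different components.
D–E (7): add — endpoints in different components.
A–F (10): add — endpoints in different components.
A–D (11): skip — A and D already connected.
B–D (13): add — endpoints in different components.
C–D (17): add — endpoints in different components.
MST edge set: {E–F, D–E, A–F, B–D, C–D}.
Of the listed edges, {A–F} are in the MST → 1.

1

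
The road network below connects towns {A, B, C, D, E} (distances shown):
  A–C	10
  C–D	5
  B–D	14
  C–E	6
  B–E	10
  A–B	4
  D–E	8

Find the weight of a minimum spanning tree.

25

Grow the tree from B using Prim:
Step 1: frontier [A–B 4, B–E 10, B–D 14] → take A–B (4); add A.
Step 2: frontier [A–C 10, B–E 10, B–D 14] → take A–C (10); add C.
Step 3: frontier [B–E 10, B–D 14, C–D 5, C–E 6] → take C–D (5); add D.
Step 4: frontier [B–E 10, C–E 6, D–E 8] → take C–E (6); add E.
MST edges: A–B, A–C, C–D, C–E; total weight 4+10+5+6 = 25.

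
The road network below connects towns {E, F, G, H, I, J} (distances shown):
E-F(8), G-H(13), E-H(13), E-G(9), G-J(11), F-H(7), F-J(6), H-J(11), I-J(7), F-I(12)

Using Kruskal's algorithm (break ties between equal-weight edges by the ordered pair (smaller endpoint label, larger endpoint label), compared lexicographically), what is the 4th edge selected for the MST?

E-F

Kruskal's algorithm — process edges by increasing weight (ties by edge label):
F-J (6): add — endpoints in different components.
F-H (7): add — endpoints in different components.
I-J (7): add — endpoints in different components.
E-F (8): add — endpoints in different components.
E-G (9): add — endpoints in different components.
The 4th edge added is E-F.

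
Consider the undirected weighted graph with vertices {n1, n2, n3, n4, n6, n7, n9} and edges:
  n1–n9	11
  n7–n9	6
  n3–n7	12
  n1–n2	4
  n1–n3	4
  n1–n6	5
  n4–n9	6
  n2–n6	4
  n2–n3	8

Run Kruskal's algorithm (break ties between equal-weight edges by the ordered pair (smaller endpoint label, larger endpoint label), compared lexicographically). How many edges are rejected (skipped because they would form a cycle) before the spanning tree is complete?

Kruskal: consider edges lightest-first.
n1–n2 (4): add — endpoints in different components.
n1–n3 (4): add — endpoints in different components.
n2–n6 (4): add — endpoints in different components.
n1–n6 (5): skip — n1 and n6 already connected.
n4–n9 (6): add — endpoints in different components.
n7–n9 (6): add — endpoints in different components.
n2–n3 (8): skip — n2 and n3 already connected.
n1–n9 (11): add — endpoints in different components.
Edges rejected before the tree was complete: 2.

2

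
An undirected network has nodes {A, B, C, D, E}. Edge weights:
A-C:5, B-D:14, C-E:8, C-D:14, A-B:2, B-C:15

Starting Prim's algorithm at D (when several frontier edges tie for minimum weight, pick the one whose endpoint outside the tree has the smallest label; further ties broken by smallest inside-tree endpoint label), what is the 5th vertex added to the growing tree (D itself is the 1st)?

Grow the tree from D using Prim:
Step 1: cheapest edge leaving the tree is B-D (14); add B.
Step 2: cheapest edge leaving the tree is A-B (2); add A.
Step 3: cheapest edge leaving the tree is A-C (5); add C.
Step 4: cheapest edge leaving the tree is C-E (8); add E.
Vertex order: D, B, A, C, E. The 5th vertex is E.

E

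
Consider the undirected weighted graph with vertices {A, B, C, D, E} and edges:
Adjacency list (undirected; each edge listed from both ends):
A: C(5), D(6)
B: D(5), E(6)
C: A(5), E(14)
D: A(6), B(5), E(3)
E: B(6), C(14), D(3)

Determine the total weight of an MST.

Prim, starting at B.
Step 1: frontier [B–D 5, B–E 6] → take B–D (5); add D.
Step 2: frontier [B–E 6, D–E 3, A–D 6] → take D–E (3); add E.
Step 3: frontier [A–D 6, C–E 14] → take A–D (6); add A.
Step 4: frontier [A–C 5, C–E 14] → take A–C (5); add C.
MST edges: B–D, D–E, A–D, A–C; total weight 5+3+6+5 = 19.

19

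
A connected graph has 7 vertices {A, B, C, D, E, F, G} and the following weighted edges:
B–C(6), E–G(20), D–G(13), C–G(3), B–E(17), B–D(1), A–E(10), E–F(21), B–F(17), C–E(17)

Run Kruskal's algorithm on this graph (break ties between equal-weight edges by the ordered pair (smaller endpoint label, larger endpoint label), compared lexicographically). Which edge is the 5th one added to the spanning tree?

B-E

Kruskal's algorithm — process edges by increasing weight (ties by edge label):
B–D (1): add. Components now {A} {B,D} {C} {E} {F} {G}
C–G (3): add. Components now {A} {B,D} {C,G} {E} {F}
B–C (6): add. Components now {A} {B,C,D,G} {E} {F}
A–E (10): add. Components now {A,E} {B,C,D,G} {F}
D–G (13): skip — D and G already connected.
B–E (17): add. Components now {A,B,C,D,E,G} {F}
B–F (17): add. Components now {A,B,C,D,E,F,G}
The 5th edge added is B–E.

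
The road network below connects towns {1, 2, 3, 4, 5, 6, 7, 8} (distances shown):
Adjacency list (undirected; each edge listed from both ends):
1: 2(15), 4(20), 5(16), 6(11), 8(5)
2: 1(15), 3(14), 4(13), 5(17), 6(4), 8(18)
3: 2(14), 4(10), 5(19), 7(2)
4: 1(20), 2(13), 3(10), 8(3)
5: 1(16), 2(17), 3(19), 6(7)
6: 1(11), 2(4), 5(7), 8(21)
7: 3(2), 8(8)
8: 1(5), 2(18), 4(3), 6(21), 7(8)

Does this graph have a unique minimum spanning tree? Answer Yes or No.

Yes

Kruskal's algorithm — process edges by increasing weight (ties by edge label):
3—7 (2): add — endpoints in different components.
4—8 (3): add — endpoints in different components.
2—6 (4): add — endpoints in different components.
1—8 (5): add — endpoints in different components.
5—6 (7): add — endpoints in different components.
7—8 (8): add — endpoints in different components.
3—4 (10): skip — 3 and 4 already connected.
1—6 (11): add — endpoints in different components.
Every non-tree edge has weight strictly greater than the heaviest edge on the tree path between its endpoints, so the MST is unique.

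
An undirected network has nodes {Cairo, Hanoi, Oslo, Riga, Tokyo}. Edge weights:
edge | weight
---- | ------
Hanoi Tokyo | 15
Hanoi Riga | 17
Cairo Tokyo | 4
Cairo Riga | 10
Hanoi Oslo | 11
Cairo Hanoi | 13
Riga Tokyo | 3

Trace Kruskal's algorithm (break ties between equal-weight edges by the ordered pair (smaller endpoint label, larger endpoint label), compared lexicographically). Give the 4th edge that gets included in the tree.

Kruskal's algorithm — process edges by increasing weight (ties by edge label):
Riga Tokyo (3): add — endpoints in different components.
Cairo Tokyo (4): add — endpoints in different components.
Cairo Riga (10): skip — Cairo and Riga already connected.
Hanoi Oslo (11): add — endpoints in different components.
Cairo Hanoi (13): add — endpoints in different components.
The 4th edge added is Cairo Hanoi.

Cairo-Hanoi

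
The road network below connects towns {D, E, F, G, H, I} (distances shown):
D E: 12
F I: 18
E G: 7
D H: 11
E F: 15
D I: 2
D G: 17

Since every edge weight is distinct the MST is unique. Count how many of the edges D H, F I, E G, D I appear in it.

3

Kruskal's algorithm — process edges by increasing weight (ties by edge label):
D I (2): add — endpoints in different components.
E G (7): add — endpoints in different components.
D H (11): add — endpoints in different components.
D E (12): add — endpoints in different components.
E F (15): add — endpoints in different components.
MST edge set: {D I, E G, D H, D E, E F}.
Of the listed edges, {D H, E G, D I} are in the MST → 3.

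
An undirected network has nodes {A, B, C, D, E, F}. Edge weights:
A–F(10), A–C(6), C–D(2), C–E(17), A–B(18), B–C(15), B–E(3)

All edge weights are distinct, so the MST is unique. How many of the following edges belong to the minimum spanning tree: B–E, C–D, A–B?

Kruskal's algorithm — process edges by increasing weight (ties by edge label):
C–D (2): add — endpoints in different components.
B–E (3): add — endpoints in different components.
A–C (6): add — endpoints in different components.
A–F (10): add — endpoints in different components.
B–C (15): add — endpoints in different components.
MST edge set: {C–D, B–E, A–C, A–F, B–C}.
Of the listed edges, {B–E, C–D} are in the MST → 2.

2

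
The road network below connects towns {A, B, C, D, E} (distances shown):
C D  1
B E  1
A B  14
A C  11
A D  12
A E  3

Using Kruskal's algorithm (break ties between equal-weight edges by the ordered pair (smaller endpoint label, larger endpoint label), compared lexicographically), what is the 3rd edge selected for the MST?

Kruskal's algorithm — process edges by increasing weight (ties by edge label):
B E (1): add — endpoints in different components.
C D (1): add — endpoints in different components.
A E (3): add — endpoints in different components.
A C (11): add — endpoints in different components.
The 3rd edge added is A E.

A-E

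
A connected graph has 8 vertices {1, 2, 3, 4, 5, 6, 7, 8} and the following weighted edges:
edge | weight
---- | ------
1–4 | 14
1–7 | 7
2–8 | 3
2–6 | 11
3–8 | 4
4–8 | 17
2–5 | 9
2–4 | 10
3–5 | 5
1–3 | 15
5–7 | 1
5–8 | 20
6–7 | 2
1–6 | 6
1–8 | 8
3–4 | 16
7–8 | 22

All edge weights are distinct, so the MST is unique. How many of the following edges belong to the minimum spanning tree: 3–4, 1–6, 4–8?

Sort edges by weight, then run Kruskal:
5–7 (1): add — endpoints in different components.
6–7 (2): add — endpoints in different components.
2–8 (3): add — endpoints in different components.
3–8 (4): add — endpoints in different components.
3–5 (5): add — endpoints in different components.
1–6 (6): add — endpoints in different components.
1–7 (7): skip — 1 and 7 already connected.
1–8 (8): skip — 1 and 8 already connected.
2–5 (9): skip — 2 and 5 already connected.
2–4 (10): add — endpoints in different components.
MST edge set: {5–7, 6–7, 2–8, 3–8, 3–5, 1–6, 2–4}.
Of the listed edges, {1–6} are in the MST → 1.

1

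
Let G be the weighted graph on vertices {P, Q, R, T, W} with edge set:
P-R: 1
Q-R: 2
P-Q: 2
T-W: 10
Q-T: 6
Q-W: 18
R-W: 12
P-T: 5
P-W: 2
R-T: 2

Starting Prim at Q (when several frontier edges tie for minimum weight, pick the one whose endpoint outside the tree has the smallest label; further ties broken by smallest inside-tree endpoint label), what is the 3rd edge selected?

R-T

Prim's algorithm from Q:
Step 1: cheapest edge leaving the tree is P-Q (2); add P.
Step 2: cheapest edge leaving the tree is P-R (1); add R.
Step 3: cheapest edge leaving the tree is R-T (2); add T.
Step 4: cheapest edge leaving the tree is P-W (2); add W.
The 3rd edge added is R-T.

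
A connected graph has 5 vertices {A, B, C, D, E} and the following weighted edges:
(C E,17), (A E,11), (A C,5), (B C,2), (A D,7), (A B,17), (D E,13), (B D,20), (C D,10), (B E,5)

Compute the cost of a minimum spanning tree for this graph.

19

Grow the tree from B using Prim:
Step 1: cheapest edge leaving the tree is B C (2); add C.
Step 2: cheapest edge leaving the tree is A C (5); add A.
Step 3: cheapest edge leaving the tree is B E (5); add E.
Step 4: cheapest edge leaving the tree is A D (7); add D.
MST edges: B C, A C, B E, A D; total weight 2+5+5+7 = 19.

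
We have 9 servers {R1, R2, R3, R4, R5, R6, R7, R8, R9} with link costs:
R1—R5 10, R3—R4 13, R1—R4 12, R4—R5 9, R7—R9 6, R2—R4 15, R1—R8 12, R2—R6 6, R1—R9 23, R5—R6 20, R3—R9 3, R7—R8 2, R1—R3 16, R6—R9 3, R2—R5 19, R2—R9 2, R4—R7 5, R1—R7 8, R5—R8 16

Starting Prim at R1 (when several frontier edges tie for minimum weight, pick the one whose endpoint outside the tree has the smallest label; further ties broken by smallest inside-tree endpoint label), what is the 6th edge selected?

R3-R9

Prim, starting at R1.
Step 1: cheapest edge leaving the tree is R1—R7 (8); add R7.
Step 2: cheapest edge leaving the tree is R7—R8 (2); add R8.
Step 3: cheapest edge leaving the tree is R4—R7 (5); add R4.
Step 4: cheapest edge leaving the tree is R7—R9 (6); add R9.
Step 5: cheapest edge leaving the tree is R2—R9 (2); add R2.
Step 6: cheapest edge leaving the tree is R3—R9 (3); add R3.
Step 7: cheapest edge leaving the tree is R6—R9 (3); add R6.
Step 8: cheapest edge leaving the tree is R4—R5 (9); add R5.
The 6th edge added is R3—R9.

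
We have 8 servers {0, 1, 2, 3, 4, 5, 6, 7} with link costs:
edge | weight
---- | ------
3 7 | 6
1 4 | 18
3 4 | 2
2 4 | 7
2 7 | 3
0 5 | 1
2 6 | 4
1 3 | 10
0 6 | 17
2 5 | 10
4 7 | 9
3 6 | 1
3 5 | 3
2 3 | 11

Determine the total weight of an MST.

Grow the tree from 1 using Prim:
Step 1: cheapest edge leaving the tree is 1 3 (10); add 3.
Step 2: cheapest edge leaving the tree is 3 6 (1); add 6.
Step 3: cheapest edge leaving the tree is 3 4 (2); add 4.
Step 4: cheapest edge leaving the tree is 3 5 (3); add 5.
Step 5: cheapest edge leaving the tree is 0 5 (1); add 0.
Step 6: cheapest edge leaving the tree is 2 6 (4); add 2.
Step 7: cheapest edge leaving the tree is 2 7 (3); add 7.
MST edges: 1 3, 3 6, 3 4, 3 5, 0 5, 2 6, 2 7; total weight 10+1+2+3+1+4+3 = 24.

24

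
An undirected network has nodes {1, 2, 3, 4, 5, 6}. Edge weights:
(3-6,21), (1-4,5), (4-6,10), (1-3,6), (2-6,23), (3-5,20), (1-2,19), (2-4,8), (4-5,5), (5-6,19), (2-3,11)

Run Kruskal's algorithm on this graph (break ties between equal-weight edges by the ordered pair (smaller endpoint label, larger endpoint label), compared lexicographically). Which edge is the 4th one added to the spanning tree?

Kruskal: consider edges lightest-first.
1-4 (5): add — endpoints in different components.
4-5 (5): add — endpoints in different components.
1-3 (6): add — endpoints in different components.
2-4 (8): add — endpoints in different components.
4-6 (10): add — endpoints in different components.
The 4th edge added is 2-4.

2-4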